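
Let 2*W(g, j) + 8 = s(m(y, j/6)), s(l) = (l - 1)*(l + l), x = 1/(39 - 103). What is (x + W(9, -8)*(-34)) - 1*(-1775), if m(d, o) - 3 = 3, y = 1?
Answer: 57023/64 ≈ 890.98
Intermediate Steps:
x = -1/64 (x = 1/(-64) = -1/64 ≈ -0.015625)
m(d, o) = 6 (m(d, o) = 3 + 3 = 6)
s(l) = 2*l*(-1 + l) (s(l) = (-1 + l)*(2*l) = 2*l*(-1 + l))
W(g, j) = 26 (W(g, j) = -4 + (2*6*(-1 + 6))/2 = -4 + (2*6*5)/2 = -4 + (1/2)*60 = -4 + 30 = 26)
(x + W(9, -8)*(-34)) - 1*(-1775) = (-1/64 + 26*(-34)) - 1*(-1775) = (-1/64 - 884) + 1775 = -56577/64 + 1775 = 57023/64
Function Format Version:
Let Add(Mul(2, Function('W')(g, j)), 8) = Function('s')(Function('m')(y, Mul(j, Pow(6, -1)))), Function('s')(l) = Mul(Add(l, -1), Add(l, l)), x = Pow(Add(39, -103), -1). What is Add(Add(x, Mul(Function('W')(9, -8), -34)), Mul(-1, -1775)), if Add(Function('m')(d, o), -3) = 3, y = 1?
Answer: Rational(57023, 64) ≈ 890.98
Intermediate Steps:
x = Rational(-1, 64) (x = Pow(-64, -1) = Rational(-1, 64) ≈ -0.015625)
Function('m')(d, o) = 6 (Function('m')(d, o) = Add(3, 3) = 6)
Function('s')(l) = Mul(2, l, Add(-1, l)) (Function('s')(l) = Mul(Add(-1, l), Mul(2, l)) = Mul(2, l, Add(-1, l)))
Function('W')(g, j) = 26 (Function('W')(g, j) = Add(-4, Mul(Rational(1, 2), Mul(2, 6, Add(-1, 6)))) = Add(-4, Mul(Rational(1, 2), Mul(2, 6, 5))) = Add(-4, Mul(Rational(1, 2), 60)) = Add(-4, 30) = 26)
Add(Add(x, Mul(Function('W')(9, -8), -34)), Mul(-1, -1775)) = Add(Add(Rational(-1, 64), Mul(26, -34)), Mul(-1, -1775)) = Add(Add(Rational(-1, 64), -884), 1775) = Add(Rational(-56577, 64), 1775) = Rational(57023, 64)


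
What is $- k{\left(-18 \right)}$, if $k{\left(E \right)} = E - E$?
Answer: $0$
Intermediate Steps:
$k{\left(E \right)} = 0$
$- k{\left(-18 \right)} = \left(-1\right) 0 = 0$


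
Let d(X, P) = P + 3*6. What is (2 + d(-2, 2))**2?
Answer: 484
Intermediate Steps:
d(X, P) = 18 + P (d(X, P) = P + 18 = 18 + P)
(2 + d(-2, 2))**2 = (2 + (18 + 2))**2 = (2 + 20)**2 = 22**2 = 484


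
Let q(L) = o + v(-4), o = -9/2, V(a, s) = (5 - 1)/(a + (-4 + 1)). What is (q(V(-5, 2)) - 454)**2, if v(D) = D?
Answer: 855625/4 ≈ 2.1391e+5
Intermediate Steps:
V(a, s) = 4/(-3 + a) (V(a, s) = 4/(a - 3) = 4/(-3 + a))
o = -9/2 (o = -9*1/2 = -9/2 ≈ -4.5000)
q(L) = -17/2 (q(L) = -9/2 - 4 = -17/2)
(q(V(-5, 2)) - 454)**2 = (-17/2 - 454)**2 = (-925/2)**2 = 855625/4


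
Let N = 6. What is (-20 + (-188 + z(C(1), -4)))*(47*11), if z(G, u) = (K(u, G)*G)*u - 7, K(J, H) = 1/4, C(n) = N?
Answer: -114257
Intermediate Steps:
C(n) = 6
K(J, H) = ¼
z(G, u) = -7 + G*u/4 (z(G, u) = (G/4)*u - 7 = G*u/4 - 7 = -7 + G*u/4)
(-20 + (-188 + z(C(1), -4)))*(47*11) = (-20 + (-188 + (-7 + (¼)*6*(-4))))*(47*11) = (-20 + (-188 + (-7 - 6)))*517 = (-20 + (-188 - 13))*517 = (-20 - 201)*517 = -221*517 = -114257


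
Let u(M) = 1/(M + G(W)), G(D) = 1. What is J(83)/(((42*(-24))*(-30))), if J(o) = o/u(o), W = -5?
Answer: 83/360 ≈ 0.23056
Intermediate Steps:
u(M) = 1/(1 + M) (u(M) = 1/(M + 1) = 1/(1 + M))
J(o) = o*(1 + o) (J(o) = o/(1/(1 + o)) = o*(1 + o))
J(83)/(((42*(-24))*(-30))) = (83*(1 + 83))/(((42*(-24))*(-30))) = (83*84)/((-1008*(-30))) = 6972/30240 = 6972*(1/30240) = 83/360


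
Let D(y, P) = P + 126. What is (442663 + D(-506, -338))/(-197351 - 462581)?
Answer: -442451/659932 ≈ -0.67045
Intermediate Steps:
D(y, P) = 126 + P
(442663 + D(-506, -338))/(-197351 - 462581) = (442663 + (126 - 338))/(-197351 - 462581) = (442663 - 212)/(-659932) = 442451*(-1/659932) = -442451/659932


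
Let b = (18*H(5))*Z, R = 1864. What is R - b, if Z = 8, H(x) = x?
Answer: 1144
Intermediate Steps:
b = 720 (b = (18*5)*8 = 90*8 = 720)
R - b = 1864 - 1*720 = 1864 - 720 = 1144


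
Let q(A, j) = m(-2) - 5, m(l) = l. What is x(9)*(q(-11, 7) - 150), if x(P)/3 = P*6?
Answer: -25434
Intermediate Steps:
x(P) = 18*P (x(P) = 3*(P*6) = 3*(6*P) = 18*P)
q(A, j) = -7 (q(A, j) = -2 - 5 = -7)
x(9)*(q(-11, 7) - 150) = (18*9)*(-7 - 150) = 162*(-157) = -25434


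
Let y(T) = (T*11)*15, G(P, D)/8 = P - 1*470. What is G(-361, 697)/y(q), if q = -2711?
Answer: 2216/149105 ≈ 0.014862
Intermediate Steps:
G(P, D) = -3760 + 8*P (G(P, D) = 8*(P - 1*470) = 8*(P - 470) = 8*(-470 + P) = -3760 + 8*P)
y(T) = 165*T (y(T) = (11*T)*15 = 165*T)
G(-361, 697)/y(q) = (-3760 + 8*(-361))/((165*(-2711))) = (-3760 - 2888)/(-447315) = -6648*(-1/447315) = 2216/149105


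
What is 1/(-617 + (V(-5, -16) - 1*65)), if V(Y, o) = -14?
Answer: -1/696 ≈ -0.0014368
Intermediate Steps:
1/(-617 + (V(-5, -16) - 1*65)) = 1/(-617 + (-14 - 1*65)) = 1/(-617 + (-14 - 65)) = 1/(-617 - 79) = 1/(-696) = -1/696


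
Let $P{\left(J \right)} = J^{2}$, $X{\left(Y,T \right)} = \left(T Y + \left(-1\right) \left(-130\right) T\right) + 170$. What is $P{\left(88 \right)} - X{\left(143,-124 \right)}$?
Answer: $41426$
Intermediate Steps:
$X{\left(Y,T \right)} = 170 + 130 T + T Y$ ($X{\left(Y,T \right)} = \left(T Y + 130 T\right) + 170 = \left(130 T + T Y\right) + 170 = 170 + 130 T + T Y$)
$P{\left(88 \right)} - X{\left(143,-124 \right)} = 88^{2} - \left(170 + 130 \left(-124\right) - 17732\right) = 7744 - \left(170 - 16120 - 17732\right) = 7744 - -33682 = 7744 + 33682 = 41426$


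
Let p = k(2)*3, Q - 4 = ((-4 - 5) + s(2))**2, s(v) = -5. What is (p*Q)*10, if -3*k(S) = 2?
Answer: -4000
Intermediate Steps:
k(S) = -2/3 (k(S) = -1/3*2 = -2/3)
Q = 200 (Q = 4 + ((-4 - 5) - 5)**2 = 4 + (-9 - 5)**2 = 4 + (-14)**2 = 4 + 196 = 200)
p = -2 (p = -2/3*3 = -2)
(p*Q)*10 = -2*200*10 = -400*10 = -4000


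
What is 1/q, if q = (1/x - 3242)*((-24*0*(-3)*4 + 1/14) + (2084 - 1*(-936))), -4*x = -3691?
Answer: -25837/252971831629 ≈ -1.0213e-7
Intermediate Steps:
x = 3691/4 (x = -1/4*(-3691) = 3691/4 ≈ 922.75)
q = -252971831629/25837 (q = (1/(3691/4) - 3242)*((-24*0*(-3)*4 + 1/14) + (2084 - 1*(-936))) = (4/3691 - 3242)*((-0*4 + 1/14) + (2084 + 936)) = -11966218*((-24*0 + 1/14) + 3020)/3691 = -11966218*((0 + 1/14) + 3020)/3691 = -11966218*(1/14 + 3020)/3691 = -11966218/3691*42281/14 = -252971831629/25837 ≈ -9.7911e+6)
1/q = 1/(-252971831629/25837) = -25837/252971831629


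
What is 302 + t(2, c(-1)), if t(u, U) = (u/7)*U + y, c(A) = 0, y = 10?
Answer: 312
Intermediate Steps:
t(u, U) = 10 + U*u/7 (t(u, U) = (u/7)*U + 10 = U*u/7 + 10 = 10 + U*u/7)
302 + t(2, c(-1)) = 302 + (10 + (⅐)*0*2) = 302 + (10 + 0) = 302 + 10 = 312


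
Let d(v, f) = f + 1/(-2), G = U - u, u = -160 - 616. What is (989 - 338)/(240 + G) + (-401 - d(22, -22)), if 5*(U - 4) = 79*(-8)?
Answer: -1687883/4468 ≈ -377.77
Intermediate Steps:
U = -612/5 (U = 4 + (79*(-8))/5 = 4 + (⅕)*(-632) = 4 - 632/5 = -612/5 ≈ -122.40)
u = -776
G = 3268/5 (G = -612/5 - 1*(-776) = -612/5 + 776 = 3268/5 ≈ 653.60)
d(v, f) = -½ + f (d(v, f) = f - ½ = -½ + f)
(989 - 338)/(240 + G) + (-401 - d(22, -22)) = (989 - 338)/(240 + 3268/5) + (-401 - (-½ - 22)) = 651/(4468/5) + (-401 - 1*(-45/2)) = 651*(5/4468) + (-401 + 45/2) = 3255/4468 - 757/2 = -1687883/4468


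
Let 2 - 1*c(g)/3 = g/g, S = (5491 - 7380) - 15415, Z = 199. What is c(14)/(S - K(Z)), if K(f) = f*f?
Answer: -3/56905 ≈ -5.2719e-5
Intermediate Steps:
K(f) = f²
S = -17304 (S = -1889 - 15415 = -17304)
c(g) = 3 (c(g) = 6 - 3*g/g = 6 - 3*1 = 6 - 3 = 3)
c(14)/(S - K(Z)) = 3/(-17304 - 1*199²) = 3/(-17304 - 1*39601) = 3/(-17304 - 39601) = 3/(-56905) = 3*(-1/56905) = -3/56905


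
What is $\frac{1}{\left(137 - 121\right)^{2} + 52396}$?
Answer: $\frac{1}{52652} \approx 1.8993 \cdot 10^{-5}$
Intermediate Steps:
$\frac{1}{\left(137 - 121\right)^{2} + 52396} = \frac{1}{16^{2} + 52396} = \frac{1}{256 + 52396} = \frac{1}{52652}$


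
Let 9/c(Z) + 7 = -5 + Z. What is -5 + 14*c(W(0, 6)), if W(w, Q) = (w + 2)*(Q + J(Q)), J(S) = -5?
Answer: -88/5 ≈ -17.600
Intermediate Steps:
W(w, Q) = (-5 + Q)*(2 + w) (W(w, Q) = (w + 2)*(Q - 5) = (2 + w)*(-5 + Q) = (-5 + Q)*(2 + w))
c(Z) = 9/(-12 + Z) (c(Z) = 9/(-7 + (-5 + Z)) = 9/(-12 + Z))
-5 + 14*c(W(0, 6)) = -5 + 14*(9/(-12 + (-10 - 5*0 + 2*6 + 6*0))) = -5 + 14*(9/(-12 + (-10 + 0 + 12 + 0))) = -5 + 14*(9/(-12 + 2)) = -5 + 14*(9/(-10)) = -5 + 14*(9*(-⅒)) = -5 + 14*(-9/10) = -5 - 63/5 = -88/5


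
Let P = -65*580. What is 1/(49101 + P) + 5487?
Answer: 62557288/11401 ≈ 5487.0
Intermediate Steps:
P = -37700
1/(49101 + P) + 5487 = 1/(49101 - 37700) + 5487 = 1/11401 + 5487 = 62557288/11401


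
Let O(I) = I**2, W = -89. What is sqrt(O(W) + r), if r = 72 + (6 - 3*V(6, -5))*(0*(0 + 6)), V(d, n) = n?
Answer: sqrt(7993) ≈ 89.404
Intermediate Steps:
r = 72 (r = 72 + (6 - 3*(-5))*(0*(0 + 6)) = 72 + (6 + 15)*(0*6) = 72 + 21*0 = 72 + 0 = 72)
sqrt(O(W) + r) = sqrt((-89)**2 + 72) = sqrt(7921 + 72) = sqrt(7993)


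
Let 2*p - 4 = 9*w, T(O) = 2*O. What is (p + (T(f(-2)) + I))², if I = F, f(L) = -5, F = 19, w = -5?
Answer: 529/4 ≈ 132.25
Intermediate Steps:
I = 19
p = -41/2 (p = 2 + (9*(-5))/2 = 2 + (½)*(-45) = 2 - 45/2 = -41/2 ≈ -20.500)
(p + (T(f(-2)) + I))² = (-41/2 + (2*(-5) + 19))² = (-41/2 + (-10 + 19))² = (-41/2 + 9)² = (-23/2)² = 529/4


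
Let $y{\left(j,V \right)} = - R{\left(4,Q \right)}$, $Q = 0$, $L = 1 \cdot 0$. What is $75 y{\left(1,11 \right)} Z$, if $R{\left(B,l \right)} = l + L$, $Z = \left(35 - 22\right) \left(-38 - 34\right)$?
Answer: $0$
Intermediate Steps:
$L = 0$
$Z = -936$ ($Z = 13 \left(-72\right) = -936$)
$R{\left(B,l \right)} = l$ ($R{\left(B,l \right)} = l + 0 = l$)
$y{\left(j,V \right)} = 0$ ($y{\left(j,V \right)} = \left(-1\right) 0 = 0$)
$75 y{\left(1,11 \right)} Z = 75 \cdot 0 \left(-936\right) = 0 \left(-936\right) = 0$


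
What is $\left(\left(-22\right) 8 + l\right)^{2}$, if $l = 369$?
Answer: $37249$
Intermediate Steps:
$\left(\left(-22\right) 8 + l\right)^{2} = \left(\left(-22\right) 8 + 369\right)^{2} = \left(-176 + 369\right)^{2} = 193^{2} = 37249$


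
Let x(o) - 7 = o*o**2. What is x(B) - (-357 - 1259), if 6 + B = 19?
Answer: 3820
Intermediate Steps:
B = 13 (B = -6 + 19 = 13)
x(o) = 7 + o**3 (x(o) = 7 + o*o**2 = 7 + o**3)
x(B) - (-357 - 1259) = (7 + 13**3) - (-357 - 1259) = (7 + 2197) - 1*(-1616) = 2204 + 1616 = 3820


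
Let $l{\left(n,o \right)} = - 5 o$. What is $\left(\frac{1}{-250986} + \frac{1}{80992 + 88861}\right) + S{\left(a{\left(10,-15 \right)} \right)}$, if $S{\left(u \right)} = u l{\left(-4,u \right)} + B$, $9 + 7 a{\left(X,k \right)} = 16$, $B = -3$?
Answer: $- \frac{341045719331}{42630725058} \approx -8.0$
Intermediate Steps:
$a{\left(X,k \right)} = 1$ ($a{\left(X,k \right)} = - \frac{9}{7} + \frac{1}{7} \cdot 16 = - \frac{9}{7} + \frac{16}{7} = 1$)
$S{\left(u \right)} = -3 - 5 u^{2}$ ($S{\left(u \right)} = u \left(- 5 u\right) - 3 = - 5 u^{2} - 3 = -3 - 5 u^{2}$)
$\left(\frac{1}{-250986} + \frac{1}{80992 + 88861}\right) + S{\left(a{\left(10,-15 \right)} \right)} = \left(\frac{1}{-250986} + \frac{1}{80992 + 88861}\right) - \left(3 + 5 \cdot 1^{2}\right) = \left(- \frac{1}{250986} + \frac{1}{169853}\right) - 8 = \frac{81133}{42630725058} - 8 = - \frac{341045719331}{42630725058}$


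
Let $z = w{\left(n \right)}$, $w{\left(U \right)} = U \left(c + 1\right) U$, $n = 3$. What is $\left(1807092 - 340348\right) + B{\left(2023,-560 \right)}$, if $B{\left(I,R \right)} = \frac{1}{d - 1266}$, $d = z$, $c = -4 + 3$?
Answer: $\frac{1856897903}{1266} \approx 1.4667 \cdot 10^{6}$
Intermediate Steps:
$c = -1$
$w{\left(U \right)} = 0$ ($w{\left(U \right)} = U \left(-1 + 1\right) U = U 0 U = U 0 = 0$)
$z = 0$
$d = 0$
$B{\left(I,R \right)} = - \frac{1}{1266}$ ($B{\left(I,R \right)} = \frac{1}{0 - 1266} = \frac{1}{-1266} = - \frac{1}{1266}$)
$\left(1807092 - 340348\right) + B{\left(2023,-560 \right)} = \left(1807092 - 340348\right) - \frac{1}{1266} = 1466744 - \frac{1}{1266} = \frac{1856897903}{1266}$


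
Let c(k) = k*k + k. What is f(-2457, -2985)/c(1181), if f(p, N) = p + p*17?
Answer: -7371/232657 ≈ -0.031682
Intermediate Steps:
c(k) = k + k² (c(k) = k² + k = k + k²)
f(p, N) = 18*p (f(p, N) = p + 17*p = 18*p)
f(-2457, -2985)/c(1181) = (18*(-2457))/((1181*(1 + 1181))) = -44226/(1181*1182) = -44226/1395942 = -44226*1/1395942 = -7371/232657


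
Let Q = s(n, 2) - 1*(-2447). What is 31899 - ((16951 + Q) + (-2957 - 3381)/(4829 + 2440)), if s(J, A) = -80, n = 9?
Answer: 91457627/7269 ≈ 12582.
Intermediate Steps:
Q = 2367 (Q = -80 - 1*(-2447) = -80 + 2447 = 2367)
31899 - ((16951 + Q) + (-2957 - 3381)/(4829 + 2440)) = 31899 - ((16951 + 2367) + (-2957 - 3381)/(4829 + 2440)) = 31899 - (19318 - 6338/7269) = 31899 - 1*140416204/7269 = 31899 - 140416204/7269 = 91457627/7269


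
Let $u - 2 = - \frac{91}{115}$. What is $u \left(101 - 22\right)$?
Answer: $\frac{10981}{115} \approx 95.487$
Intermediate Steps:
$u = \frac{139}{115}$ ($u = 2 - \frac{91}{115} = \frac{139}{115} \approx 1.2087$)
$u \left(101 - 22\right) = \frac{139 \left(101 - 22\right)}{115} = \frac{139}{115} \cdot 79 = \frac{10981}{115}$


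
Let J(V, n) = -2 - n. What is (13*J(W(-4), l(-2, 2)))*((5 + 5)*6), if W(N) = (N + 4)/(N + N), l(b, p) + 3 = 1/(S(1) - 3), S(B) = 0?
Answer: 1040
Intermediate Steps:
l(b, p) = -10/3 (l(b, p) = -3 + 1/(0 - 3) = -3 + 1/(-3) = -3 - 1/3 = -10/3)
W(N) = (4 + N)/(2*N) (W(N) = (4 + N)/((2*N)) = (4 + N)*(1/(2*N)) = (4 + N)/(2*N))
(13*J(W(-4), l(-2, 2)))*((5 + 5)*6) = (13*(-2 - 1*(-10/3)))*((5 + 5)*6) = (13*(-2 + 10/3))*(10*6) = (13*(4/3))*60 = (52/3)*60 = 1040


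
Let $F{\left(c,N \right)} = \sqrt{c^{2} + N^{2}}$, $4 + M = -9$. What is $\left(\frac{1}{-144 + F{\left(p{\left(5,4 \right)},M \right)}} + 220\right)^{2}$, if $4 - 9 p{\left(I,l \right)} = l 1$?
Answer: $\frac{830534761}{17161} \approx 48397.0$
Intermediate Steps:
$M = -13$ ($M = -4 - 9 = -13$)
$p{\left(I,l \right)} = \frac{4}{9} - \frac{l}{9}$ ($p{\left(I,l \right)} = \frac{4}{9} - \frac{l 1}{9} = \frac{4}{9} - \frac{l}{9}$)
$F{\left(c,N \right)} = \sqrt{N^{2} + c^{2}}$
$\left(\frac{1}{-144 + F{\left(p{\left(5,4 \right)},M \right)}} + 220\right)^{2} = \left(\frac{1}{-144 + \sqrt{\left(-13\right)^{2} + \left(\frac{4}{9} - \frac{4}{9}\right)^{2}}} + 220\right)^{2} = \left(\frac{1}{-144 + \sqrt{169 + \left(\frac{4}{9} - \frac{4}{9}\right)^{2}}} + 220\right)^{2} = \left(\frac{1}{-144 + \sqrt{169 + 0^{2}}} + 220\right)^{2} = \left(\frac{1}{-144 + \sqrt{169 + 0}} + 220\right)^{2} = \left(\frac{1}{-144 + \sqrt{169}} + 220\right)^{2} = \left(\frac{1}{-144 + 13} + 220\right)^{2} = \left(\frac{1}{-131} + 220\right)^{2} = \left(- \frac{1}{131} + 220\right)^{2} = \left(\frac{28819}{131}\right)^{2} = \frac{830534761}{17161}$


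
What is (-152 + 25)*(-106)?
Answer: 13462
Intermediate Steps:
(-152 + 25)*(-106) = -127*(-106) = 13462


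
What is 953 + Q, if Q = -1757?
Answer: -804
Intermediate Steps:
953 + Q = 953 - 1757 = -804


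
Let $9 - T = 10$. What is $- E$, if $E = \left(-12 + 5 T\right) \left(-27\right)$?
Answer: $-459$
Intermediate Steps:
$T = -1$ ($T = 9 - 10 = -1$)
$E = 459$ ($E = \left(-12 + 5 \left(-1\right)\right) \left(-27\right) = \left(-12 - 5\right) \left(-27\right) = \left(-17\right) \left(-27\right) = 459$)
$- E = \left(-1\right) 459 = -459$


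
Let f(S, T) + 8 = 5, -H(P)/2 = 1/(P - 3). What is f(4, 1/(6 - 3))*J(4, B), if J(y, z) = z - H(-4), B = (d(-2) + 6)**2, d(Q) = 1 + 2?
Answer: -1695/7 ≈ -242.14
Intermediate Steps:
H(P) = -2/(-3 + P) (H(P) = -2/(P - 3) = -2/(-3 + P))
f(S, T) = -3 (f(S, T) = -8 + 5 = -3)
d(Q) = 3
B = 81 (B = (3 + 6)**2 = 9**2 = 81)
J(y, z) = -2/7 + z (J(y, z) = z - (-2)/(-3 - 4) = z - (-2)/(-7) = z - (-2)*(-1)/7 = z - 1*2/7 = z - 2/7 = -2/7 + z)
f(4, 1/(6 - 3))*J(4, B) = -3*(-2/7 + 81) = -3*565/7 = -1695/7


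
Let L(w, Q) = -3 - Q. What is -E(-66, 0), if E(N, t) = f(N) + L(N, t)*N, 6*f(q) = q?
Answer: -187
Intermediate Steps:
f(q) = q/6
E(N, t) = N/6 + N*(-3 - t) (E(N, t) = N/6 + (-3 - t)*N = N/6 + N*(-3 - t))
-E(-66, 0) = -(-66)*(-17/6 - 1*0) = -(-66)*(-17/6 + 0) = -(-66)*(-17)/6 = -1*187 = -187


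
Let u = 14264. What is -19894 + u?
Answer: -5630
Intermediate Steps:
-19894 + u = -19894 + 14264 = -5630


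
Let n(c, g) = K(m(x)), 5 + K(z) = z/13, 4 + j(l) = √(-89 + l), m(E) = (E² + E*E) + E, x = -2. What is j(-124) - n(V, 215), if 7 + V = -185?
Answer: 7/13 + I*√213 ≈ 0.53846 + 14.595*I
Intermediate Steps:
V = -192 (V = -7 - 185 = -192)
m(E) = E + 2*E² (m(E) = (E² + E²) + E = 2*E² + E = E + 2*E²)
j(l) = -4 + √(-89 + l)
K(z) = -5 + z/13
n(c, g) = -59/13 (n(c, g) = -5 + (-2*(1 + 2*(-2)))/13 = -5 + (-2*(1 - 4))/13 = -5 + (-2*(-3))/13 = -5 + (1/13)*6 = -5 + 6/13 = -59/13)
j(-124) - n(V, 215) = (-4 + √(-89 - 124)) - 1*(-59/13) = (-4 + √(-213)) + 59/13 = (-4 + I*√213) + 59/13 = 7/13 + I*√213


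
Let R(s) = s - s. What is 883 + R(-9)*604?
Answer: 883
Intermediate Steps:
R(s) = 0
883 + R(-9)*604 = 883 + 0*604 = 883 + 0 = 883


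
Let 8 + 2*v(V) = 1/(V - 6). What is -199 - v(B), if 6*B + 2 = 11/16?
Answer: -38789/199 ≈ -194.92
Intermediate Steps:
B = -7/32 (B = -⅓ + (11/16)/6 = -⅓ + (11*(1/16))/6 = -⅓ + (⅙)*(11/16) = -⅓ + 11/96 = -7/32 ≈ -0.21875)
v(V) = -4 + 1/(2*(-6 + V)) (v(V) = -4 + 1/(2*(V - 6)) = -4 + 1/(2*(-6 + V)))
-199 - v(B) = -199 - (49 - 8*(-7/32))/(2*(-6 - 7/32)) = -199 - (49 + 7/4)/(2*(-199/32)) = -199 - (-32)*203/(2*199*4) = -199 - 1*(-812/199) = -199 + 812/199 = -38789/199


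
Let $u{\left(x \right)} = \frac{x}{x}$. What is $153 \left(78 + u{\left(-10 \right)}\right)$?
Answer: $12087$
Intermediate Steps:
$u{\left(x \right)} = 1$
$153 \left(78 + u{\left(-10 \right)}\right) = 153 \left(78 + 1\right) = 153 \cdot 79 = 12087$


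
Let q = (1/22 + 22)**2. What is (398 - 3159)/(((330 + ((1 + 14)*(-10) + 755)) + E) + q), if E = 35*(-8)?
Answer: -1336324/552245 ≈ -2.4198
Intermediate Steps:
E = -280
q = 235225/484 (q = (1/22 + 22)**2 = (485/22)**2 = 235225/484 ≈ 486.00)
(398 - 3159)/(((330 + ((1 + 14)*(-10) + 755)) + E) + q) = (398 - 3159)/(((330 + ((1 + 14)*(-10) + 755)) - 280) + 235225/484) = -2761/(((330 + (15*(-10) + 755)) - 280) + 235225/484) = -2761/(((330 + (-150 + 755)) - 280) + 235225/484) = -2761/(((330 + 605) - 280) + 235225/484) = -2761/((935 - 280) + 235225/484) = -2761/(655 + 235225/484) = -2761/552245/484 = -2761*484/552245 = -1336324/552245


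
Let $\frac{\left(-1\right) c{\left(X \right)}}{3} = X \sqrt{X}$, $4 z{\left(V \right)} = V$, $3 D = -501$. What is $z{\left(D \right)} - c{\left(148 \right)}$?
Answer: $- \frac{167}{4} + 888 \sqrt{37} \approx 5359.7$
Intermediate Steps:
$D = -167$ ($D = \frac{1}{3} \left(-501\right) = -167$)
$z{\left(V \right)} = \frac{V}{4}$
$c{\left(X \right)} = - 3 X^{\frac{3}{2}}$ ($c{\left(X \right)} = - 3 X \sqrt{X} = - 3 X^{\frac{3}{2}}$)
$z{\left(D \right)} - c{\left(148 \right)} = \frac{1}{4} \left(-167\right) - - 3 \cdot 148^{\frac{3}{2}} = - \frac{167}{4} - - 3 \cdot 296 \sqrt{37} = - \frac{167}{4} - - 888 \sqrt{37} = - \frac{167}{4} + 888 \sqrt{37}$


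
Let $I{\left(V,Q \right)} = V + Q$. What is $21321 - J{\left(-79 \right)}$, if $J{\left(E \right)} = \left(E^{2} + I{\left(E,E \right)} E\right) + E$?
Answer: $2677$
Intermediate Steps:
$I{\left(V,Q \right)} = Q + V$
$J{\left(E \right)} = E + 3 E^{2}$ ($J{\left(E \right)} = \left(E^{2} + \left(E + E\right) E\right) + E = \left(E^{2} + 2 E E\right) + E = \left(E^{2} + 2 E^{2}\right) + E = 3 E^{2} + E = E + 3 E^{2}$)
$21321 - J{\left(-79 \right)} = 21321 - - 79 \left(1 + 3 \left(-79\right)\right) = 21321 - - 79 \left(1 - 237\right) = 21321 - \left(-79\right) \left(-236\right) = 21321 - 18644 = 2677$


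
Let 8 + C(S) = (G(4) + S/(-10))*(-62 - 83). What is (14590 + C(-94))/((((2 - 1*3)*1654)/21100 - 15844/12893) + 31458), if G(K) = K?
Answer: 573057104950/1426258506663 ≈ 0.40179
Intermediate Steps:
C(S) = -588 + 29*S/2 (C(S) = -8 + (4 + S/(-10))*(-62 - 83) = -8 + (4 + S*(-1/10))*(-145) = -8 + (4 - S/10)*(-145) = -8 + (-580 + 29*S/2) = -588 + 29*S/2)
(14590 + C(-94))/((((2 - 1*3)*1654)/21100 - 15844/12893) + 31458) = (14590 + (-588 + (29/2)*(-94)))/((((2 - 1*3)*1654)/21100 - 15844/12893) + 31458) = (14590 + (-588 - 1363))/((((2 - 3)*1654)*(1/21100) - 15844*1/12893) + 31458) = (14590 - 1951)/((-1*1654*(1/21100) - 15844/12893) + 31458) = 12639/((-1654*1/21100 - 15844/12893) + 31458) = 12639/((-827/10550 - 15844/12893) + 31458) = 12639/(-177816711/136021150 + 31458) = 12639/(4278775519989/136021150) = 12639*(136021150/4278775519989) = 573057104950/1426258506663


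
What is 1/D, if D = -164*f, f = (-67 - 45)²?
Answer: -1/2057216 ≈ -4.8609e-7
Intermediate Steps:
f = 12544 (f = (-112)² = 12544)
D = -2057216 (D = -164*12544 = -2057216)
1/D = 1/(-2057216) = -1/2057216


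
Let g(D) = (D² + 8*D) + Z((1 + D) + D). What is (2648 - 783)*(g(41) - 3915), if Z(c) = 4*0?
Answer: -3554690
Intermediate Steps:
Z(c) = 0
g(D) = D² + 8*D (g(D) = (D² + 8*D) + 0 = D² + 8*D)
(2648 - 783)*(g(41) - 3915) = (2648 - 783)*(41*(8 + 41) - 3915) = 1865*(41*49 - 3915) = 1865*(2009 - 3915) = 1865*(-1906) = -3554690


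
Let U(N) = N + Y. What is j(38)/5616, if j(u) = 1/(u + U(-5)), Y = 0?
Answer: 1/185328 ≈ 5.3958e-6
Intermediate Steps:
U(N) = N (U(N) = N + 0 = N)
j(u) = 1/(-5 + u) (j(u) = 1/(u - 5) = 1/(-5 + u))
j(38)/5616 = 1/((-5 + 38)*5616) = (1/5616)/33 = (1/33)*(1/5616) = 1/185328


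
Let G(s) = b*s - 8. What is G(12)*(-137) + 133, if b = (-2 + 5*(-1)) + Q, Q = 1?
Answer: 11093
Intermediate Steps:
b = -6 (b = (-2 + 5*(-1)) + 1 = (-2 - 5) + 1 = -7 + 1 = -6)
G(s) = -8 - 6*s (G(s) = -6*s - 8 = -8 - 6*s)
G(12)*(-137) + 133 = (-8 - 6*12)*(-137) + 133 = (-8 - 72)*(-137) + 133 = -80*(-137) + 133 = 10960 + 133 = 11093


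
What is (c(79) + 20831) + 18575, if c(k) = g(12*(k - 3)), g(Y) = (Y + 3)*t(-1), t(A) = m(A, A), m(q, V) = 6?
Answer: 44896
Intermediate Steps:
t(A) = 6
g(Y) = 18 + 6*Y (g(Y) = (Y + 3)*6 = (3 + Y)*6 = 18 + 6*Y)
c(k) = -198 + 72*k (c(k) = 18 + 6*(12*(k - 3)) = 18 + 6*(12*(-3 + k)) = 18 + 6*(-36 + 12*k) = 18 + (-216 + 72*k) = -198 + 72*k)
(c(79) + 20831) + 18575 = ((-198 + 72*79) + 20831) + 18575 = ((-198 + 5688) + 20831) + 18575 = (5490 + 20831) + 18575 = 26321 + 18575 = 44896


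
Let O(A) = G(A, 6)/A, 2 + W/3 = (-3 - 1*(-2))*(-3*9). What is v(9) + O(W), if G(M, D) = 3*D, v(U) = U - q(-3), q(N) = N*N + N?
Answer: 81/25 ≈ 3.2400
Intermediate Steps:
q(N) = N + N**2 (q(N) = N**2 + N = N + N**2)
v(U) = -6 + U (v(U) = U - (-3)*(1 - 3) = U - (-3)*(-2) = U - 1*6 = U - 6 = -6 + U)
W = 75 (W = -6 + 3*((-3 - 1*(-2))*(-3*9)) = -6 + 3*((-3 + 2)*(-27)) = -6 + 3*(-1*(-27)) = -6 + 3*27 = -6 + 81 = 75)
O(A) = 18/A (O(A) = (3*6)/A = 18/A)
v(9) + O(W) = (-6 + 9) + 18/75 = 3 + 18*(1/75) = 3 + 6/25 = 81/25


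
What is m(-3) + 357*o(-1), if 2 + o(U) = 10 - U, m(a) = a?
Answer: 3210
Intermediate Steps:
o(U) = 8 - U (o(U) = -2 + (10 - U) = 8 - U)
m(-3) + 357*o(-1) = -3 + 357*(8 - 1*(-1)) = -3 + 357*(8 + 1) = -3 + 357*9 = -3 + 3213 = 3210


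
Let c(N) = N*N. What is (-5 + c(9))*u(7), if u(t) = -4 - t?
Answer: -836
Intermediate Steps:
c(N) = N²
(-5 + c(9))*u(7) = (-5 + 9²)*(-4 - 1*7) = (-5 + 81)*(-4 - 7) = 76*(-11) = -836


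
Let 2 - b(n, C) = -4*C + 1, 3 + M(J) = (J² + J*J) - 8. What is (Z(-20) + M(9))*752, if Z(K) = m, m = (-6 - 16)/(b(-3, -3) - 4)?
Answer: 1719824/15 ≈ 1.1465e+5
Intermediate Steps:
M(J) = -11 + 2*J² (M(J) = -3 + ((J² + J*J) - 8) = -3 + ((J² + J²) - 8) = -3 + (2*J² - 8) = -3 + (-8 + 2*J²) = -11 + 2*J²)
b(n, C) = 1 + 4*C (b(n, C) = 2 - (-4*C + 1) = 2 - (1 - 4*C) = 2 + (-1 + 4*C) = 1 + 4*C)
m = 22/15 (m = (-6 - 16)/((1 + 4*(-3)) - 4) = -22/((1 - 12) - 4) = -22/(-11 - 4) = -22/(-15) = -22*(-1/15) = 22/15 ≈ 1.4667)
Z(K) = 22/15
(Z(-20) + M(9))*752 = (22/15 + (-11 + 2*9²))*752 = (22/15 + (-11 + 2*81))*752 = (22/15 + (-11 + 162))*752 = (22/15 + 151)*752 = (2287/15)*752 = 1719824/15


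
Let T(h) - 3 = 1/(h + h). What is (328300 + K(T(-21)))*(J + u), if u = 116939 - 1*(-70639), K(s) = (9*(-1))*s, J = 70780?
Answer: 593684077675/7 ≈ 8.4812e+10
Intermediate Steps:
T(h) = 3 + 1/(2*h) (T(h) = 3 + 1/(h + h) = 3 + 1/(2*h))
K(s) = -9*s
u = 187578 (u = 116939 + 70639 = 187578)
(328300 + K(T(-21)))*(J + u) = (328300 - 9*(3 + (½)/(-21)))*(70780 + 187578) = (328300 - 9*(3 + (½)*(-1/21)))*258358 = (328300 - 9*(3 - 1/42))*258358 = (328300 - 9*125/42)*258358 = (328300 - 375/14)*258358 = (4595825/14)*258358 = 593684077675/7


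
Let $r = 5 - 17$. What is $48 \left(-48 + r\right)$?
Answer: $-2880$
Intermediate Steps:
$r = -12$ ($r = 5 - 17 = -12$)
$48 \left(-48 + r\right) = 48 \left(-48 - 12\right) = 48 \left(-60\right) = -2880$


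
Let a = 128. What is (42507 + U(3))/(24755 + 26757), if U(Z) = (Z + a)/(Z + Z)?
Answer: 255173/309072 ≈ 0.82561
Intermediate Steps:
U(Z) = (128 + Z)/(2*Z) (U(Z) = (Z + 128)/(Z + Z) = (128 + Z)/((2*Z)) = (128 + Z)*(1/(2*Z)) = (128 + Z)/(2*Z))
(42507 + U(3))/(24755 + 26757) = (42507 + (½)*(128 + 3)/3)/(24755 + 26757) = (42507 + (½)*(⅓)*131)/51512 = (42507 + 131/6)*(1/51512) = (255173/6)*(1/51512) = 255173/309072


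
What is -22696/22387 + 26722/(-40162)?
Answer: -754871083/449553347 ≈ -1.6792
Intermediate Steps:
-22696/22387 + 26722/(-40162) = -22696*1/22387 + 26722*(-1/40162) = -22696/22387 - 13361/20081 = -754871083/449553347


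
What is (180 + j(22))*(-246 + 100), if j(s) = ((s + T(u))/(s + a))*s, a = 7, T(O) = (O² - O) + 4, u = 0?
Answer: -845632/29 ≈ -29160.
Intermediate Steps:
T(O) = 4 + O² - O
j(s) = s*(4 + s)/(7 + s) (j(s) = ((s + (4 + 0² - 1*0))/(s + 7))*s = ((s + (4 + 0 + 0))/(7 + s))*s = ((s + 4)/(7 + s))*s = ((4 + s)/(7 + s))*s = s*(4 + s)/(7 + s))
(180 + j(22))*(-246 + 100) = (180 + 22*(4 + 22)/(7 + 22))*(-246 + 100) = (180 + 22*26/29)*(-146) = (180 + 22*(1/29)*26)*(-146) = (180 + 572/29)*(-146) = (5792/29)*(-146) = -845632/29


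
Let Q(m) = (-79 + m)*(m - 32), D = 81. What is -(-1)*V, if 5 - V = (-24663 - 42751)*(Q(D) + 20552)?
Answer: 1392099105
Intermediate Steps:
Q(m) = (-79 + m)*(-32 + m)
V = 1392099105 (V = 5 - (-24663 - 42751)*((2528 + 81² - 111*81) + 20552) = 5 - (-67414)*((2528 + 6561 - 8991) + 20552) = 5 - (-67414)*(98 + 20552) = 5 - (-67414)*20650 = 5 - 1*(-1392099100) = 5 + 1392099100 = 1392099105)
-(-1)*V = -(-1)*1392099105 = -1*(-1392099105) = 1392099105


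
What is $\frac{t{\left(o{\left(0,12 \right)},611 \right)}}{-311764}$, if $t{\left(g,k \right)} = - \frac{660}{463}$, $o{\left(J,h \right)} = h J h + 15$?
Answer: $\frac{165}{36086683} \approx 4.5723 \cdot 10^{-6}$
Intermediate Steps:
$o{\left(J,h \right)} = 15 + J h^{2}$ ($o{\left(J,h \right)} = J h h + 15 = J h^{2} + 15 = 15 + J h^{2}$)
$t{\left(g,k \right)} = - \frac{660}{463}$ ($t{\left(g,k \right)} = \left(-660\right) \frac{1}{463} = - \frac{660}{463}$)
$\frac{t{\left(o{\left(0,12 \right)},611 \right)}}{-311764} = - \frac{660}{463 \left(-311764\right)} = \left(- \frac{660}{463}\right) \left(- \frac{1}{311764}\right) = \frac{165}{36086683}$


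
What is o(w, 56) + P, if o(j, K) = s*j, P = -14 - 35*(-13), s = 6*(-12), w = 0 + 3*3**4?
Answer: -17055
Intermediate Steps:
w = 243 (w = 0 + 3*81 = 0 + 243 = 243)
s = -72
P = 441 (P = -14 + 455 = 441)
o(j, K) = -72*j
o(w, 56) + P = -72*243 + 441 = -17496 + 441 = -17055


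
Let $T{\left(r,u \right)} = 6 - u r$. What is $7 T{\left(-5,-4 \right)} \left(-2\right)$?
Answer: $196$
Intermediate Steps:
$T{\left(r,u \right)} = 6 - r u$
$7 T{\left(-5,-4 \right)} \left(-2\right) = 7 \left(6 - \left(-5\right) \left(-4\right)\right) \left(-2\right) = 7 \left(6 - 20\right) \left(-2\right) = 7 \left(-14\right) \left(-2\right) = \left(-98\right) \left(-2\right) = 196$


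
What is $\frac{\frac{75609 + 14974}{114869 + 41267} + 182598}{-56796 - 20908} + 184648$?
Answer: $\frac{2240193360534201}{12132391744} \approx 1.8465 \cdot 10^{5}$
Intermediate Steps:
$\frac{\frac{75609 + 14974}{114869 + 41267} + 182598}{-56796 - 20908} + 184648 = \frac{\frac{90583}{156136} + 182598}{-77704} + 184648 = \left(90583 \cdot \frac{1}{156136} + 182598\right) \left(- \frac{1}{77704}\right) + 184648 = \left(\frac{90583}{156136} + 182598\right) \left(- \frac{1}{77704}\right) + 184648 = \frac{28510211911}{156136} \left(- \frac{1}{77704}\right) + 184648 = - \frac{28510211911}{12132391744} + 184648 = \frac{2240193360534201}{12132391744}$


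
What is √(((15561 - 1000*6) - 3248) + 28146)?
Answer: √34459 ≈ 185.63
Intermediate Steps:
√(((15561 - 1000*6) - 3248) + 28146) = √(((15561 - 6000) - 3248) + 28146) = √((9561 - 3248) + 28146) = √(6313 + 28146) = √34459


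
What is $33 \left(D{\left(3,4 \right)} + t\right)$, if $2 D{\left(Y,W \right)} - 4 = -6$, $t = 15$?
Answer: $462$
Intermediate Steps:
$D{\left(Y,W \right)} = -1$ ($D{\left(Y,W \right)} = 2 + \frac{1}{2} \left(-6\right) = 2 - 3 = -1$)
$33 \left(D{\left(3,4 \right)} + t\right) = 33 \left(-1 + 15\right) = 33 \cdot 14 = 462$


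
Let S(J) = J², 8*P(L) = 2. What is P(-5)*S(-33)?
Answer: 1089/4 ≈ 272.25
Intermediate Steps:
P(L) = ¼ (P(L) = (⅛)*2 = ¼)
P(-5)*S(-33) = (¼)*(-33)² = (¼)*1089 = 1089/4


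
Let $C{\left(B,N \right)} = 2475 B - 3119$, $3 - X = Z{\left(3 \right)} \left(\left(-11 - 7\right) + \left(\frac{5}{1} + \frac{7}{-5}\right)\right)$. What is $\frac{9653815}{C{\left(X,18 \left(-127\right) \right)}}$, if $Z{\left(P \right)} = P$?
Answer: $\frac{9653815}{111226} \approx 86.795$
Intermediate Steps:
$X = \frac{231}{5}$ ($X = 3 - 3 \left(\left(-11 - 7\right) + \left(\frac{5}{1} + \frac{7}{-5}\right)\right) = 3 - 3 \left(\left(-11 - 7\right) + \left(5 \cdot 1 + 7 \left(- \frac{1}{5}\right)\right)\right) = 3 - 3 \left(-18 + \left(5 - \frac{7}{5}\right)\right) = 3 - 3 \left(-18 + \frac{18}{5}\right) = 3 - 3 \left(- \frac{72}{5}\right) = 3 - - \frac{216}{5} = 3 + \frac{216}{5} = \frac{231}{5} \approx 46.2$)
$C{\left(B,N \right)} = -3119 + 2475 B$
$\frac{9653815}{C{\left(X,18 \left(-127\right) \right)}} = \frac{9653815}{-3119 + 2475 \cdot \frac{231}{5}} = \frac{9653815}{-3119 + 114345} = \frac{9653815}{111226}$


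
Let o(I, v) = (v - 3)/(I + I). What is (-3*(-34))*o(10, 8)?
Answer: 51/2 ≈ 25.500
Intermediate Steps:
o(I, v) = (-3 + v)/(2*I) (o(I, v) = (-3 + v)/((2*I)) = (-3 + v)*(1/(2*I)) = (-3 + v)/(2*I))
(-3*(-34))*o(10, 8) = (-3*(-34))*((½)*(-3 + 8)/10) = 102*((½)*(⅒)*5) = 102*(¼) = 51/2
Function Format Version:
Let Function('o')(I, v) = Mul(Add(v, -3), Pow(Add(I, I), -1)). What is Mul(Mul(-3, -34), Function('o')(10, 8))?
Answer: Rational(51, 2) ≈ 25.500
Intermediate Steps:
Function('o')(I, v) = Mul(Rational(1, 2), Pow(I, -1), Add(-3, v)) (Function('o')(I, v) = Mul(Add(-3, v), Pow(Mul(2, I), -1)) = Mul(Add(-3, v), Mul(Rational(1, 2), Pow(I, -1))) = Mul(Rational(1, 2), Pow(I, -1), Add(-3, v)))
Mul(Mul(-3, -34), Function('o')(10, 8)) = Mul(Mul(-3, -34), Mul(Rational(1, 2), Pow(10, -1), Add(-3, 8))) = Mul(102, Mul(Rational(1, 2), Rational(1, 10), 5)) = Mul(102, Rational(1, 4)) = Rational(51, 2)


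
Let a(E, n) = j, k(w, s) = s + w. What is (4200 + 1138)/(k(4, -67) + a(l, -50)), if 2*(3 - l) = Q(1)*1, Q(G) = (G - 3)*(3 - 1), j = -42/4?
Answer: -10676/147 ≈ -72.626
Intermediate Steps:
j = -21/2 (j = -42*1/4 = -21/2 ≈ -10.500)
Q(G) = -6 + 2*G (Q(G) = (-3 + G)*2 = -6 + 2*G)
l = 5 (l = 3 - (-6 + 2*1)/2 = 3 - (-6 + 2)/2 = 3 - (-2) = 3 - 1/2*(-4) = 3 + 2 = 5)
a(E, n) = -21/2
(4200 + 1138)/(k(4, -67) + a(l, -50)) = (4200 + 1138)/((-67 + 4) - 21/2) = 5338/(-63 - 21/2) = 5338/(-147/2) = 5338*(-2/147) = -10676/147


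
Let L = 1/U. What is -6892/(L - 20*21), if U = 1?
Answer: 6892/419 ≈ 16.449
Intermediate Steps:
L = 1 (L = 1/1 = 1)
-6892/(L - 20*21) = -6892/(1 - 20*21) = -6892/(1 - 420) = -6892/(-419) = -6892*(-1/419) = 6892/419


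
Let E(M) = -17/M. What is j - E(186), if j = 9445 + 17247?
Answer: 4964729/186 ≈ 26692.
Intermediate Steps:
j = 26692
j - E(186) = 26692 - (-17)/186 = 26692 - 1*(-17/186) = 26692 + 17/186 = 4964729/186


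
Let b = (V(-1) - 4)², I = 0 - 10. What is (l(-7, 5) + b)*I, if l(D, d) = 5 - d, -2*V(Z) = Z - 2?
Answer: -125/2 ≈ -62.500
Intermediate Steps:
I = -10
V(Z) = 1 - Z/2 (V(Z) = -(Z - 2)/2 = -(-2 + Z)/2 = 1 - Z/2)
b = 25/4 (b = ((1 - ½*(-1)) - 4)² = ((1 + ½) - 4)² = (3/2 - 4)² = (-5/2)² = 25/4 ≈ 6.2500)
(l(-7, 5) + b)*I = ((5 - 1*5) + 25/4)*(-10) = ((5 - 5) + 25/4)*(-10) = (0 + 25/4)*(-10) = (25/4)*(-10) = -125/2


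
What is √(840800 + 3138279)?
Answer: √3979079 ≈ 1994.8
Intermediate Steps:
√(840800 + 3138279) = √3979079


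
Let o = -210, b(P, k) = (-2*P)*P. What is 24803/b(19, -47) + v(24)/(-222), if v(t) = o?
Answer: -892441/26714 ≈ -33.407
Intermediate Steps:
b(P, k) = -2*P²
v(t) = -210
24803/b(19, -47) + v(24)/(-222) = 24803/((-2*19²)) - 210/(-222) = 24803/((-2*361)) - 210*(-1/222) = 24803/(-722) + 35/37 = 24803*(-1/722) + 35/37 = -24803/722 + 35/37 = -892441/26714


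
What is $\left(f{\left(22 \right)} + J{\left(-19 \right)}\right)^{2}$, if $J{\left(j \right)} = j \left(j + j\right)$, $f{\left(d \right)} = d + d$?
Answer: $586756$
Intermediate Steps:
$f{\left(d \right)} = 2 d$
$J{\left(j \right)} = 2 j^{2}$ ($J{\left(j \right)} = j 2 j = 2 j^{2}$)
$\left(f{\left(22 \right)} + J{\left(-19 \right)}\right)^{2} = \left(2 \cdot 22 + 2 \left(-19\right)^{2}\right)^{2} = \left(44 + 2 \cdot 361\right)^{2} = \left(44 + 722\right)^{2} = 766^{2} = 586756$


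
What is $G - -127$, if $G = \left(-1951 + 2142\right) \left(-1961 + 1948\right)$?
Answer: $-2356$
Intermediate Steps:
$G = -2483$ ($G = 191 \left(-13\right) = -2483$)
$G - -127 = -2483 - -127 = -2483 + 127 = -2356$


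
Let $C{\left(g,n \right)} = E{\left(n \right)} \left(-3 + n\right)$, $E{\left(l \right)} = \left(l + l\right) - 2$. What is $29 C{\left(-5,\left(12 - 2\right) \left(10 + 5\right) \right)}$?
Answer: $1270374$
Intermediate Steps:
$E{\left(l \right)} = -2 + 2 l$ ($E{\left(l \right)} = 2 l - 2 = -2 + 2 l$)
$C{\left(g,n \right)} = \left(-3 + n\right) \left(-2 + 2 n\right)$ ($C{\left(g,n \right)} = \left(-2 + 2 n\right) \left(-3 + n\right) = \left(-3 + n\right) \left(-2 + 2 n\right)$)
$29 C{\left(-5,\left(12 - 2\right) \left(10 + 5\right) \right)} = 29 \cdot 2 \left(-1 + \left(12 - 2\right) \left(10 + 5\right)\right) \left(-3 + \left(12 - 2\right) \left(10 + 5\right)\right) = 29 \cdot 2 \left(-1 + 10 \cdot 15\right) \left(-3 + 10 \cdot 15\right) = 29 \cdot 2 \left(-1 + 150\right) \left(-3 + 150\right) = 29 \cdot 2 \cdot 149 \cdot 147 = 29 \cdot 43806 = 1270374$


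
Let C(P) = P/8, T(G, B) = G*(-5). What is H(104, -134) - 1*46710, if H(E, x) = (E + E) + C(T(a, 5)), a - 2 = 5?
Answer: -372051/8 ≈ -46506.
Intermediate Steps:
a = 7 (a = 2 + 5 = 7)
T(G, B) = -5*G
C(P) = P/8 (C(P) = P*(⅛) = P/8)
H(E, x) = -35/8 + 2*E (H(E, x) = (E + E) + (-5*7)/8 = 2*E + (⅛)*(-35) = 2*E - 35/8 = -35/8 + 2*E)
H(104, -134) - 1*46710 = (-35/8 + 2*104) - 1*46710 = (-35/8 + 208) - 46710 = 1629/8 - 46710 = -372051/8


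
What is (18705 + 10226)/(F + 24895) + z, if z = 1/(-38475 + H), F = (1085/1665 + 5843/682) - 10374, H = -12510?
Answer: 47855533147253/24035056912845 ≈ 1.9911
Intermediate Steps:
F = -2353903931/227106 (F = (1085*(1/1665) + 5843*(1/682)) - 10374 = (217/333 + 5843/682) - 10374 = 2093713/227106 - 10374 = -2353903931/227106 ≈ -10365.)
z = -1/50985 (z = 1/(-38475 - 12510) = 1/(-50985) = -1/50985 ≈ -1.9614e-5)
(18705 + 10226)/(F + 24895) + z = (18705 + 10226)/(-2353903931/227106 + 24895) - 1/50985 = 28931/(3299899939/227106) - 1/50985 = 28931*(227106/3299899939) - 1/50985 = 938629098/471414277 - 1/50985 = 47855533147253/24035056912845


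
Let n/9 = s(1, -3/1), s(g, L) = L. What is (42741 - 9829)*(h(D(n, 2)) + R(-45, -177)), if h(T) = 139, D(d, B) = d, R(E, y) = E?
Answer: 3093728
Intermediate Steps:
n = -27 (n = 9*(-3/1) = 9*(-3*1) = 9*(-3) = -27)
(42741 - 9829)*(h(D(n, 2)) + R(-45, -177)) = (42741 - 9829)*(139 - 45) = 32912*94 = 3093728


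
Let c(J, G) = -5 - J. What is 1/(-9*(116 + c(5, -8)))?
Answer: -1/954 ≈ -0.0010482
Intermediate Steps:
1/(-9*(116 + c(5, -8))) = 1/(-9*(116 + (-5 - 1*5))) = 1/(-9*(116 + (-5 - 5))) = 1/(-9*(116 - 10)) = 1/(-9*106) = 1/(-954) = -1/954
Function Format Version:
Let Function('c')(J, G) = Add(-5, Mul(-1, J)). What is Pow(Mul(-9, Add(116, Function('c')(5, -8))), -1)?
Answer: Rational(-1, 954) ≈ -0.0010482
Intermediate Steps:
Pow(Mul(-9, Add(116, Function('c')(5, -8))), -1) = Pow(Mul(-9, Add(116, Add(-5, Mul(-1, 5)))), -1) = Pow(Mul(-9, Add(116, Add(-5, -5))), -1) = Pow(Mul(-9, Add(116, -10)), -1) = Pow(Mul(-9, 106), -1) = Pow(-954, -1) = Rational(-1, 954)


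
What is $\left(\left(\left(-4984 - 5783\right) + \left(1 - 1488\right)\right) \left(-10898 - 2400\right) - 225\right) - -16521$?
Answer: $162969988$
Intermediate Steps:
$\left(\left(\left(-4984 - 5783\right) + \left(1 - 1488\right)\right) \left(-10898 - 2400\right) - 225\right) - -16521 = \left(\left(-10767 + \left(1 - 1488\right)\right) \left(-10898 - 2400\right) - 225\right) + 16521 = \left(\left(-10767 - 1487\right) \left(-13298\right) - 225\right) + 16521 = \left(\left(-12254\right) \left(-13298\right) - 225\right) + 16521 = \left(162953692 - 225\right) + 16521 = 162953467 + 16521 = 162969988$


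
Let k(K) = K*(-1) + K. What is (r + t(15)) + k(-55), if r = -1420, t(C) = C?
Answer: -1405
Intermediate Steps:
k(K) = 0 (k(K) = -K + K = 0)
(r + t(15)) + k(-55) = (-1420 + 15) + 0 = -1405 + 0 = -1405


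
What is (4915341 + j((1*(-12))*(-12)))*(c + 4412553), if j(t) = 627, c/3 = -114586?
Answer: 20002066018560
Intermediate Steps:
c = -343758 (c = 3*(-114586) = -343758)
(4915341 + j((1*(-12))*(-12)))*(c + 4412553) = (4915341 + 627)*(-343758 + 4412553) = 4915968*4068795 = 20002066018560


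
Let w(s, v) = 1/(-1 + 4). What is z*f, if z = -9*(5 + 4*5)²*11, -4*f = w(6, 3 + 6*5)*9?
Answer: 185625/4 ≈ 46406.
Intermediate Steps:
w(s, v) = ⅓ (w(s, v) = 1/3 = ⅓)
f = -¾ (f = -9/12 = -¼*3 = -¾ ≈ -0.75000)
z = -61875 (z = -9*(5 + 20)²*11 = -9*25²*11 = -9*625*11 = -5625*11 = -61875)
z*f = -61875*(-¾) = 185625/4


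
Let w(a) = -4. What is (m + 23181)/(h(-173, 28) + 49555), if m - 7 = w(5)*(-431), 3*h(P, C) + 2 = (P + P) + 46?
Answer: 74736/148363 ≈ 0.50374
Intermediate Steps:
h(P, C) = 44/3 + 2*P/3 (h(P, C) = -⅔ + ((P + P) + 46)/3 = -⅔ + (2*P + 46)/3 = -⅔ + (46 + 2*P)/3 = -⅔ + (46/3 + 2*P/3) = 44/3 + 2*P/3)
m = 1731 (m = 7 - 4*(-431) = 7 + 1724 = 1731)
(m + 23181)/(h(-173, 28) + 49555) = (1731 + 23181)/((44/3 + (⅔)*(-173)) + 49555) = 24912/((44/3 - 346/3) + 49555) = 24912/(-302/3 + 49555) = 24912/(148363/3) = 24912*(3/148363) = 74736/148363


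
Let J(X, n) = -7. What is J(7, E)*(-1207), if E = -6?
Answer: 8449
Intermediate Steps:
J(7, E)*(-1207) = -7*(-1207) = 8449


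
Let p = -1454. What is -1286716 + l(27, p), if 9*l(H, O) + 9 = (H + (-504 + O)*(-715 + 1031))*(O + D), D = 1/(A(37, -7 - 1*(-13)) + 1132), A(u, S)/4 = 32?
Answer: 1118892990559/11340 ≈ 9.8668e+7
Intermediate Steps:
A(u, S) = 128 (A(u, S) = 4*32 = 128)
D = 1/1260 (D = 1/(128 + 1132) = 1/1260 ≈ 0.00079365)
l(H, O) = -1 + (1/1260 + O)*(-159264 + H + 316*O)/9 (l(H, O) = -1 + ((H + (-504 + O)*(-715 + 1031))*(O + 1/1260))/9 = -1 + ((H + (-504 + O)*316)*(1/1260 + O))/9 = -1 + ((H + (-159264 + 316*O))*(1/1260 + O))/9 = -1 + ((-159264 + H + 316*O)*(1/1260 + O))/9 = -1 + ((1/1260 + O)*(-159264 + H + 316*O))/9 = -1 + (1/1260 + O)*(-159264 + H + 316*O)/9)
-1286716 + l(27, p) = -1286716 + (-677/45 - 50168081/2835*(-1454) + (1/11340)*27 + (316/9)*(-1454)² + (⅑)*27*(-1454)) = -1286716 + (-677/45 + 72944389774/2835 + 1/420 + (316/9)*2114116 - 4362) = -1286716 + (-677/45 + 72944389774/2835 + 1/420 + 668060656/9 - 4362) = -1286716 + 1133484349999/11340 = 1118892990559/11340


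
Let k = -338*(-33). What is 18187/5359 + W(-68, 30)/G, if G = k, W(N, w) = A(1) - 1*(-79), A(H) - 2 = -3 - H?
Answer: 18479131/5434026 ≈ 3.4006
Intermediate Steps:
A(H) = -1 - H (A(H) = 2 + (-3 - H) = -1 - H)
k = 11154
W(N, w) = 77 (W(N, w) = (-1 - 1*1) - 1*(-79) = (-1 - 1) + 79 = -2 + 79 = 77)
G = 11154
18187/5359 + W(-68, 30)/G = 18187/5359 + 77/11154 = 18187*(1/5359) + 77*(1/11154) = 18187/5359 + 7/1014 = 18479131/5434026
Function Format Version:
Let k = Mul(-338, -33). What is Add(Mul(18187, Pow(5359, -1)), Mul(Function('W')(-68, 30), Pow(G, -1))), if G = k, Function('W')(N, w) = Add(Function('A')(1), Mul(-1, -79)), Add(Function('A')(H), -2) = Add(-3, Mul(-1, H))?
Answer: Rational(18479131, 5434026) ≈ 3.4006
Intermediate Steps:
Function('A')(H) = Add(-1, Mul(-1, H)) (Function('A')(H) = Add(2, Add(-3, Mul(-1, H))) = Add(-1, Mul(-1, H)))
k = 11154
Function('W')(N, w) = 77 (Function('W')(N, w) = Add(Add(-1, Mul(-1, 1)), Mul(-1, -79)) = Add(Add(-1, -1), 79) = Add(-2, 79) = 77)
G = 11154
Add(Mul(18187, Pow(5359, -1)), Mul(Function('W')(-68, 30), Pow(G, -1))) = Add(Mul(18187, Pow(5359, -1)), Mul(77, Pow(11154, -1))) = Add(Mul(18187, Rational(1, 5359)), Mul(77, Rational(1, 11154))) = Add(Rational(18187, 5359), Rational(7, 1014)) = Rational(18479131, 5434026)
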